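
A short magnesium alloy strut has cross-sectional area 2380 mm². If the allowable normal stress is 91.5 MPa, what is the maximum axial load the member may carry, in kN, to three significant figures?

218 kN

P_max = σ_allow · A = 91.5 · 2380 = 217800 N = 217.8 kN.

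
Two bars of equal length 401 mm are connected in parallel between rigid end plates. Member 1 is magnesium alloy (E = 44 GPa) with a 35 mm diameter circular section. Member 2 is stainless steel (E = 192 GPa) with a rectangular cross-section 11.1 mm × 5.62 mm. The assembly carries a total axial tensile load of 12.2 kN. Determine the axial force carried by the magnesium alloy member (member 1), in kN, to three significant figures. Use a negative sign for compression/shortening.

A_1 = 962.1 mm².
A_2 = 62.38 mm².
Equal strain + equilibrium ⇒ each member carries load in proportion to AE: A₁E₁ = 42330000 N, A₂E₂ = 11980000 N, ΣAE = 54310000 N.
F₁ = P·A₁E₁/ΣAE = 12200·42330000/54310000 = 9509 N.

9.51 kN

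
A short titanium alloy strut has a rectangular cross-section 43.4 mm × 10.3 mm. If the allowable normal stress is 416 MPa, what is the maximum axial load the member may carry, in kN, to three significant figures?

186 kN

A = 447 mm².
P_max = σ_allow · A = 416 · 447 = 186000 N = 186 kN.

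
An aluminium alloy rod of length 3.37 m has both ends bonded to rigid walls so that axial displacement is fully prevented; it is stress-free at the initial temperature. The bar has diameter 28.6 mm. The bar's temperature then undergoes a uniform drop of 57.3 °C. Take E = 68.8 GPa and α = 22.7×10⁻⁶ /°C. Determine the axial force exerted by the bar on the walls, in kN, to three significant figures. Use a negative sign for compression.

Free thermal expansion αLΔT = 22.7e-6 · 3370 · -57.3 = -4.383 mm.
The walls impose strain ε = −(-4.383)/3370 = 1.3007e-03; σ = Eε = 68800 · 1.3007e-03 = 89.49 MPa.
Wall reaction R = σ·A = 89.49·642.4 = 57490 N = 57.49 kN.

57.5 kN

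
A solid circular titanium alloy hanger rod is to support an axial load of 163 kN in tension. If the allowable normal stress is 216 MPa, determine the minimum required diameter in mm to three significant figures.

31.0 mm

Required area A ≥ P/σ_allow = 163000/216 = 754.6 mm².
For a solid circular section, d ≥ √(4A/π) = 31 mm.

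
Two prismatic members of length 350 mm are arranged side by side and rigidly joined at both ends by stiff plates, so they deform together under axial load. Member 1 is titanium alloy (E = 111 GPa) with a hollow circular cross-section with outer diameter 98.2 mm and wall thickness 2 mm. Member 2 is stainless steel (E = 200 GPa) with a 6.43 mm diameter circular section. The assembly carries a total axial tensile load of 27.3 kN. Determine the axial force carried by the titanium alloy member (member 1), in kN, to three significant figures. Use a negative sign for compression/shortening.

A_1 = 604.4 mm².
A_2 = 32.47 mm².
Equal strain + equilibrium ⇒ each member carries load in proportion to AE: A₁E₁ = 67090000 N, A₂E₂ = 6494000 N, ΣAE = 73590000 N.
F₁ = P·A₁E₁/ΣAE = 27300·67090000/73590000 = 24890 N.

24.9 kN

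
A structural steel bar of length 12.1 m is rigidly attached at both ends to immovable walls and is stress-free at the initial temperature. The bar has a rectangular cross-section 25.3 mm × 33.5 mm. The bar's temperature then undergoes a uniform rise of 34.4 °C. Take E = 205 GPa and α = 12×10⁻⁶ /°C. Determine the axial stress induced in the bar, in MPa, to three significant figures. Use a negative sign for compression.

-84.6 MPa

Free thermal expansion αLΔT = 12e-6 · 12100 · 34.4 = 4.995 mm.
The walls impose strain ε = −(4.995)/12100 = -4.1280e-04; σ = Eε = 205000 · -4.1280e-04 = -84.62 MPa.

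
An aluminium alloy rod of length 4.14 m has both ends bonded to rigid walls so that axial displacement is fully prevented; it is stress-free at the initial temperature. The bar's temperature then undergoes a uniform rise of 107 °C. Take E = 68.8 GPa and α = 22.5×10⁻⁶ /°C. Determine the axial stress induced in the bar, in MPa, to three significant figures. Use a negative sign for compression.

-166 MPa

Free thermal expansion αLΔT = 22.5e-6 · 4140 · 107 = 9.967 mm.
The walls impose strain ε = −(9.967)/4140 = -2.4075e-03; σ = Eε = 68800 · -2.4075e-03 = -165.6 MPa.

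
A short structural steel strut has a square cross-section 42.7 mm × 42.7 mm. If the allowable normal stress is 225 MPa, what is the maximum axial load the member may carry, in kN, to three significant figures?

410 kN

A = 1823 mm².
P_max = σ_allow · A = 225 · 1823 = 410200 N = 410.2 kN.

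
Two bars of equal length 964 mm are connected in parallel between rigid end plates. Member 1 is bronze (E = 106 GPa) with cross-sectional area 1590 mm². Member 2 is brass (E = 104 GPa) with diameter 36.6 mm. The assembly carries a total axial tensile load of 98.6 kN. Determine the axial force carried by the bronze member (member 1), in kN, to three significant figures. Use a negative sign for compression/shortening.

A_2 = 1052 mm².
Equal strain + equilibrium ⇒ each member carries load in proportion to AE: A₁E₁ = 168500000 N, A₂E₂ = 109400000 N, ΣAE = 278000000 N.
F₁ = P·A₁E₁/ΣAE = 98600·168500000/278000000 = 59790 N.

59.8 kN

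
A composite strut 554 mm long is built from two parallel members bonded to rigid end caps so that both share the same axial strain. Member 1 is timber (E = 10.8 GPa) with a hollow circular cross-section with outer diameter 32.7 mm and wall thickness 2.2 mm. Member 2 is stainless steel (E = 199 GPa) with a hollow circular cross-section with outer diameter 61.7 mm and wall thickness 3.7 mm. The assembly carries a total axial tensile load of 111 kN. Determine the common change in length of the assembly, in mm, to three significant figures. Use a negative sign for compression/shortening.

A_1 = 210.8 mm².
A_2 = 674.2 mm².
Equal strain + equilibrium ⇒ each member carries load in proportion to AE: A₁E₁ = 2277000 N, A₂E₂ = 134200000 N, ΣAE = 136400000 N.
δ = PL/ΣAE = 111000·554/136400000 = 0.4507 mm.

0.451 mm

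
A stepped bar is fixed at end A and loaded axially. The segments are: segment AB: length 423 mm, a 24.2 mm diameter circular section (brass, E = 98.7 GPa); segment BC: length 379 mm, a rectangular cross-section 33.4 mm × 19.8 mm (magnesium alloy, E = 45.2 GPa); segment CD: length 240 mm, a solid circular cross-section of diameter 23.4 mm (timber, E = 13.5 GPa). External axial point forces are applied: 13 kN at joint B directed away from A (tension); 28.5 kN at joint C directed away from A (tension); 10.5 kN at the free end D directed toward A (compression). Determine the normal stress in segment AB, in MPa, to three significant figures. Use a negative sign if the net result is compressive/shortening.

Internal axial forces (sectioning from the free end, tension +): N_CD = -10.5 kN, N_BC = 18 kN, N_AB = 31 kN.
A_AB = 460 mm².
σ_AB = N_AB/A_AB = 31000/460 = 67.4 MPa.

67.4 MPa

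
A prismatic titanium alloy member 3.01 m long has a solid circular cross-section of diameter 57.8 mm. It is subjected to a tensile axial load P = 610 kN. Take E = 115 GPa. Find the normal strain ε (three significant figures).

A = 2624 mm².
σ = N/A = 232.5 MPa; ε = σ/E = 232.5/115000 = 2.022e-03.

0.00202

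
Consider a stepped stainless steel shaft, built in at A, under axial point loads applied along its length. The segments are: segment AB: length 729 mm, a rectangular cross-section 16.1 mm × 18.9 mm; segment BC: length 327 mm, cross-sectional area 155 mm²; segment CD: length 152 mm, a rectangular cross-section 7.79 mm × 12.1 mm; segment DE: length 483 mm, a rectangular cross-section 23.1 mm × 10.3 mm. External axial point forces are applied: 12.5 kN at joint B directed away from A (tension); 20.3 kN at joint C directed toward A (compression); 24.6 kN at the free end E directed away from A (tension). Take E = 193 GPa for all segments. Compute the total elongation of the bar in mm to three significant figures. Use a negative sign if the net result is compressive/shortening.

0.720 mm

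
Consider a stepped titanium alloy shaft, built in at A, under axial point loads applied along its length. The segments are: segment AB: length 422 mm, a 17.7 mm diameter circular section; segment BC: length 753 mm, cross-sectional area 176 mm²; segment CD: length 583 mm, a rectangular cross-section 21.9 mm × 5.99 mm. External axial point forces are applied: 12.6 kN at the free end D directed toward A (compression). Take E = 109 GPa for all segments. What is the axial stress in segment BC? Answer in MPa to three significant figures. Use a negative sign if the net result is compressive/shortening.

Internal axial forces (sectioning from the free end, tension +): N_CD = -12.6 kN, N_BC = -12.6 kN, N_AB = -12.6 kN.
σ_BC = N_BC/A_BC = -12600/176 = -71.59 MPa.

-71.6 MPa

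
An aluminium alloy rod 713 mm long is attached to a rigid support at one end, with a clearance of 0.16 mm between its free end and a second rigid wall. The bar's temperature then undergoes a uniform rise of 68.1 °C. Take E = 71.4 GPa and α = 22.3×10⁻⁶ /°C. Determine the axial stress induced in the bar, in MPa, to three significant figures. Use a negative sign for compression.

Free thermal expansion αLΔT = 22.3e-6 · 713 · 68.1 = 1.083 mm.
The walls engage after the gap closes; constrained expansion = 1.083 − 0.16 = 0.9228 mm.
The walls impose strain ε = −(0.9228)/713 = -1.2942e-03; σ = Eε = 71400 · -1.2942e-03 = -92.41 MPa.

-92.4 MPa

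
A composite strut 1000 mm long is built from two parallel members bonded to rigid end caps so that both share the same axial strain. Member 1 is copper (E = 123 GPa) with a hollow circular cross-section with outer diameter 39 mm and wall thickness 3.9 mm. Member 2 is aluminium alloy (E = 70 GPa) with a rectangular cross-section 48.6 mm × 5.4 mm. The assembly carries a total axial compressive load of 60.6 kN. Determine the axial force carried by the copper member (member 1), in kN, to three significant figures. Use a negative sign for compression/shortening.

-45.0 kN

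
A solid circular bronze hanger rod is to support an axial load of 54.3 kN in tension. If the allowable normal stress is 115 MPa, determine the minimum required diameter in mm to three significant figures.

24.5 mm

Required area A ≥ P/σ_allow = 54300/115 = 472.2 mm².
For a solid circular section, d ≥ √(4A/π) = 24.52 mm.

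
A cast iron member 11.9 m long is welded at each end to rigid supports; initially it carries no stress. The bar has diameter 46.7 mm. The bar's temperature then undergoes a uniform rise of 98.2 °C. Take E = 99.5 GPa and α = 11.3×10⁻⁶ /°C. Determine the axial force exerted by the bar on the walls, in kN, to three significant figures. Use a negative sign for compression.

-189 kN

Free thermal expansion αLΔT = 11.3e-6 · 11900 · 98.2 = 13.2 mm.
The walls impose strain ε = −(13.2)/11900 = -1.1097e-03; σ = Eε = 99500 · -1.1097e-03 = -110.4 MPa.
Wall reaction R = σ·A = -110.4·1713 = -189100 N = -189.1 kN.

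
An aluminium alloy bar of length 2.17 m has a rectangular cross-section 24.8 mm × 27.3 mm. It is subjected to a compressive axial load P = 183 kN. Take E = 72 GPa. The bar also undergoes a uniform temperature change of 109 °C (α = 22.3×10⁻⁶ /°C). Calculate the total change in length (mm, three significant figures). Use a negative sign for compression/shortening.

-2.87 mm

A = 677 mm².
δ_mech = NL/(AE) = -183000·2170/(677·72000) = -8.146 mm.
δ_thermal = αLΔT = 22.3e-6·2170·109 = 5.275 mm.
δ = δ_mech + δ_thermal = -2.872 mm.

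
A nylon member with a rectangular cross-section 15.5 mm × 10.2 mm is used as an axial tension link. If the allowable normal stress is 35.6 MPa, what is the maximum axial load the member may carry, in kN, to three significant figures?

A = 158.1 mm².
P_max = σ_allow · A = 35.6 · 158.1 = 5628 N = 5.628 kN.

5.63 kN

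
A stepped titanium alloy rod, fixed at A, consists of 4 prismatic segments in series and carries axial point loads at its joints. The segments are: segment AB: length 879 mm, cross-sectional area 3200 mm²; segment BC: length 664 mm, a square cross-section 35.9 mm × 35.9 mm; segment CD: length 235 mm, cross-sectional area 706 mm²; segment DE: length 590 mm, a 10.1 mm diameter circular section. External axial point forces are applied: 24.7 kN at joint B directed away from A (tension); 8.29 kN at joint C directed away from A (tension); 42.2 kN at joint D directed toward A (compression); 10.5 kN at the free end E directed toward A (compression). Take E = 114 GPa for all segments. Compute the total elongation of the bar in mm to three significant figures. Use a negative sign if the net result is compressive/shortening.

Internal axial forces (sectioning from the free end, tension +): N_DE = -10.5 kN, N_CD = -52.7 kN, N_BC = -44.41 kN, N_AB = -19.71 kN.
A_BC = 1289 mm².
A_DE = 80.12 mm².
δ_AB = -19710·879/(3200·114000) = -0.04749 mm
δ_BC = -44410·664/(1289·114000) = -0.2007 mm
δ_CD = -52700·235/(706·114000) = -0.1539 mm
δ_DE = -10500·590/(80.12·114000) = -0.6783 mm
δ = Σδ_i = -1.08 mm.

-1.08 mm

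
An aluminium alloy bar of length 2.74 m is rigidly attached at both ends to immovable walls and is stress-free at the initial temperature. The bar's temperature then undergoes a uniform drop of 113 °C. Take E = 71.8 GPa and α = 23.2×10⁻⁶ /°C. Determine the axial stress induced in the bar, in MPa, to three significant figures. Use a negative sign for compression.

Free thermal expansion αLΔT = 23.2e-6 · 2740 · -113 = -7.183 mm.
The walls impose strain ε = −(-7.183)/2740 = 2.6216e-03; σ = Eε = 71800 · 2.6216e-03 = 188.2 MPa.

188 MPa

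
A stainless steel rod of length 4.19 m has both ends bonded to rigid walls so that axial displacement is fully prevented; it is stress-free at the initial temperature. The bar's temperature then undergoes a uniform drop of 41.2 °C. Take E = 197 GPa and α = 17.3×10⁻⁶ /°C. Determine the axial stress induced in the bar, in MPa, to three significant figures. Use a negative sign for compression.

140 MPa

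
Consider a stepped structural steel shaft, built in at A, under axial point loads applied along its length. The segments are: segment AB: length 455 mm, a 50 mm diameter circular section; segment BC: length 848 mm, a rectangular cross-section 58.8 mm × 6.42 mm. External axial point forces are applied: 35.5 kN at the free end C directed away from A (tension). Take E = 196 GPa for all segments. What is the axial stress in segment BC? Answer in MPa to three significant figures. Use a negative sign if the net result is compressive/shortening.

Internal axial forces (sectioning from the free end, tension +): N_BC = 35.5 kN, N_AB = 35.5 kN.
A_BC = 377.5 mm².
σ_BC = N_BC/A_BC = 35500/377.5 = 94.04 MPa.

94.0 MPa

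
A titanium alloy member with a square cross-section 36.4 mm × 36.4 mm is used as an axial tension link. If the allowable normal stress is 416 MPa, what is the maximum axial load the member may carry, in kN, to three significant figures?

A = 1325 mm².
P_max = σ_allow · A = 416 · 1325 = 551200 N = 551.2 kN.

551 kN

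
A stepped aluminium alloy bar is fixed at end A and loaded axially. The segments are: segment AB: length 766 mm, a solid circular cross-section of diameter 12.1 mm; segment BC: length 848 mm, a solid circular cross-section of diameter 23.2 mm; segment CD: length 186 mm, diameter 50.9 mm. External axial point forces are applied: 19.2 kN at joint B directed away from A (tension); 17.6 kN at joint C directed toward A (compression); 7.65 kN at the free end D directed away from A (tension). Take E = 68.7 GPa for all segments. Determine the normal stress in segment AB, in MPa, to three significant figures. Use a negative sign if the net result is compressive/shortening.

Internal axial forces (sectioning from the free end, tension +): N_CD = 7.65 kN, N_BC = -9.95 kN, N_AB = 9.25 kN.
A_AB = 115 mm².
σ_AB = N_AB/A_AB = 9250/115 = 80.44 MPa.

80.4 MPa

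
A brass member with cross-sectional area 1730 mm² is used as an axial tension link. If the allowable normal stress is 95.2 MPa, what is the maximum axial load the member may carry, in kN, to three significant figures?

P_max = σ_allow · A = 95.2 · 1730 = 164700 N = 164.7 kN.

165 kN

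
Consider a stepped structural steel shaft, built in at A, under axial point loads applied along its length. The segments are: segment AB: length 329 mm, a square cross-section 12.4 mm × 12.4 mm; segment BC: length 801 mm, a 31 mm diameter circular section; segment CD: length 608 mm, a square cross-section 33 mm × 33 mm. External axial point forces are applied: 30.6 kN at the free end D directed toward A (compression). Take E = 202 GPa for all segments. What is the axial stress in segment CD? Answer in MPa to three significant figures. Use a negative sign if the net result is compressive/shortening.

-28.1 MPa

Internal axial forces (sectioning from the free end, tension +): N_CD = -30.6 kN, N_BC = -30.6 kN, N_AB = -30.6 kN.
A_CD = 1089 mm².
σ_CD = N_CD/A_CD = -30600/1089 = -28.1 MPa.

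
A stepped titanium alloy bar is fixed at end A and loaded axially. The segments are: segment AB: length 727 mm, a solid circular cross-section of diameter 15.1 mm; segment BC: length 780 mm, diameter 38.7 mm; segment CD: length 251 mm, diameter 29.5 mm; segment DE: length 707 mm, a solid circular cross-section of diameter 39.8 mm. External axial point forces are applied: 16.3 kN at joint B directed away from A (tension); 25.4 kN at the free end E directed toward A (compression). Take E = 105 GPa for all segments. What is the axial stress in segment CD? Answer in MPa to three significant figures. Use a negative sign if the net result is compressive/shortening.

-37.2 MPa

Internal axial forces (sectioning from the free end, tension +): N_DE = -25.4 kN, N_CD = -25.4 kN, N_BC = -25.4 kN, N_AB = -9.1 kN.
A_CD = 683.5 mm².
σ_CD = N_CD/A_CD = -25400/683.5 = -37.16 MPa.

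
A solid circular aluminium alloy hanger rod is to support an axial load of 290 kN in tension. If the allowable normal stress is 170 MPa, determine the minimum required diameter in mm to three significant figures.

46.6 mm

Required area A ≥ P/σ_allow = 290000/170 = 1706 mm².
For a solid circular section, d ≥ √(4A/π) = 46.6 mm.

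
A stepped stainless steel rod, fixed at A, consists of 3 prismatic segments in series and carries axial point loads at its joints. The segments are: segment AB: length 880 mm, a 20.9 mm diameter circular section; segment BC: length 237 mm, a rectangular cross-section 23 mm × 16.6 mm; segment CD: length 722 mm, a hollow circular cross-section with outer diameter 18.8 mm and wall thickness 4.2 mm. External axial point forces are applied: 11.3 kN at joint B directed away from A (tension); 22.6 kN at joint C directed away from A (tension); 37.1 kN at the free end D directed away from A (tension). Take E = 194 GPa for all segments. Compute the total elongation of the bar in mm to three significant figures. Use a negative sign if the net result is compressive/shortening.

1.85 mm

Internal axial forces (sectioning from the free end, tension +): N_CD = 37.1 kN, N_BC = 59.7 kN, N_AB = 71 kN.
A_AB = 343.1 mm².
A_BC = 381.8 mm².
A_CD = 192.6 mm².
δ_AB = 71000·880/(343.1·194000) = 0.9388 mm
δ_BC = 59700·237/(381.8·194000) = 0.191 mm
δ_CD = 37100·722/(192.6·194000) = 0.7167 mm
δ = Σδ_i = 1.847 mm.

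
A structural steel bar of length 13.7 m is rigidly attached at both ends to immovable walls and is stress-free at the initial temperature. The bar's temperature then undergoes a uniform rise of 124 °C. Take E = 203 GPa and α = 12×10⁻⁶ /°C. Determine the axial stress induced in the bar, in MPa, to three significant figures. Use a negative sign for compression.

Free thermal expansion αLΔT = 12e-6 · 13700 · 124 = 20.39 mm.
The walls impose strain ε = −(20.39)/13700 = -1.4880e-03; σ = Eε = 203000 · -1.4880e-03 = -302.1 MPa.

-302 MPa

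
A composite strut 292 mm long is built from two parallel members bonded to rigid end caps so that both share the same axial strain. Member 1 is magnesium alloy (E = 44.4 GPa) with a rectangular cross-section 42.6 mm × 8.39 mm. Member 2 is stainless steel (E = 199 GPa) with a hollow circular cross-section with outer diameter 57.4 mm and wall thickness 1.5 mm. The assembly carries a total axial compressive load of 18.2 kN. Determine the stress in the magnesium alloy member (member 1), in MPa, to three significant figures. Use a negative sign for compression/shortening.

-11.8 MPa

A_1 = 357.4 mm².
A_2 = 263.4 mm².
Equal strain + equilibrium ⇒ each member carries load in proportion to AE: A₁E₁ = 15870000 N, A₂E₂ = 52420000 N, ΣAE = 68290000 N.
σ₁ = P·E₁/ΣAE = -18200·44400/68290000 = -11.83 MPa.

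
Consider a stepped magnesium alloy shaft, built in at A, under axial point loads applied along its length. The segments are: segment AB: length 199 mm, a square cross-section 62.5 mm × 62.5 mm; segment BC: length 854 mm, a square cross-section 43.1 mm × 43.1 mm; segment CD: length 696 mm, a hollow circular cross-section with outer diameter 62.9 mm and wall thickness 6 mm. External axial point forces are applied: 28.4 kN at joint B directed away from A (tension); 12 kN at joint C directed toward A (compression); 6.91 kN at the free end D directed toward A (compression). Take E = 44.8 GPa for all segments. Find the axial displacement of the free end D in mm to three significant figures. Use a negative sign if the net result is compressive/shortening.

Internal axial forces (sectioning from the free end, tension +): N_CD = -6.91 kN, N_BC = -18.91 kN, N_AB = 9.49 kN.
A_AB = 3906 mm².
A_BC = 1858 mm².
A_CD = 1073 mm².
δ_AB = 9490·199/(3906·44800) = 0.01079 mm
δ_BC = -18910·854/(1858·44800) = -0.1941 mm
δ_CD = -6910·696/(1073·44800) = -0.1001 mm
δ = Σδ_i = -0.2834 mm.

-0.283 mm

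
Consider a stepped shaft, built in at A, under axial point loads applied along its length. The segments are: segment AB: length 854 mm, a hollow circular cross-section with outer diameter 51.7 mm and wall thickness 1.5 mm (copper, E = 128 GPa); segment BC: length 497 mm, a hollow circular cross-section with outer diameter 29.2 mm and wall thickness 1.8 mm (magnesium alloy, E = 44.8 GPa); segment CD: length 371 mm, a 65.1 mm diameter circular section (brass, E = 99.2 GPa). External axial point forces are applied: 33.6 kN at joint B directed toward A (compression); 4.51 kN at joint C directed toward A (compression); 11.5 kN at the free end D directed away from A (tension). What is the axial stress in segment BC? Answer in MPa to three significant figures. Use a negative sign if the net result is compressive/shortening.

Internal axial forces (sectioning from the free end, tension +): N_CD = 11.5 kN, N_BC = 6.99 kN, N_AB = -26.61 kN.
A_BC = 154.9 mm².
σ_BC = N_BC/A_BC = 6990/154.9 = 45.11 MPa.

45.1 MPa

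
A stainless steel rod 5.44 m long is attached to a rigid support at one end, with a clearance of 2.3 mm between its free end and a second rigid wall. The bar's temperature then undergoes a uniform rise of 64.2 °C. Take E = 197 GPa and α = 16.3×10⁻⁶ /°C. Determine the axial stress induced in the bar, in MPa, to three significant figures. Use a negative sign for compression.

Free thermal expansion αLΔT = 16.3e-6 · 5440 · 64.2 = 5.693 mm.
The walls engage after the gap closes; constrained expansion = 5.693 − 2.3 = 3.393 mm.
The walls impose strain ε = −(3.393)/5440 = -6.2367e-04; σ = Eε = 197000 · -6.2367e-04 = -122.9 MPa.

-123 MPa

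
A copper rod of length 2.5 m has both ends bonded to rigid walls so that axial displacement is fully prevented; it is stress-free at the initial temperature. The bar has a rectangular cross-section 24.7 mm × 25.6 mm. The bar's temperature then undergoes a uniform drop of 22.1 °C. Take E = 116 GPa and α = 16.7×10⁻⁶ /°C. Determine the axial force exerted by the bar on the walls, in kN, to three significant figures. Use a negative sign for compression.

Free thermal expansion αLΔT = 16.7e-6 · 2500 · -22.1 = -0.9227 mm.
The walls impose strain ε = −(-0.9227)/2500 = 3.6907e-04; σ = Eε = 116000 · 3.6907e-04 = 42.81 MPa.
Wall reaction R = σ·A = 42.81·632.3 = 27070 N = 27.07 kN.

27.1 kN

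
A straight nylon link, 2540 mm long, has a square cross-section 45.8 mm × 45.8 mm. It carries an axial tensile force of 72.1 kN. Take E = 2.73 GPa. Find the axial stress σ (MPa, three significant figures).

A = 2098 mm².
σ = N/A = 72100/2098 = 34.37 MPa.

34.4 MPa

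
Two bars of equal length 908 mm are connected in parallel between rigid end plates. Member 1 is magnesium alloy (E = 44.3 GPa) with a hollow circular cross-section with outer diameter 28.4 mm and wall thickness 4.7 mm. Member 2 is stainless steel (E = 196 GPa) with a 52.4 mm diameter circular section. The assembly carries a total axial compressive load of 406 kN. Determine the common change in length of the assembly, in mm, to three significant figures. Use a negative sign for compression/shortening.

A_1 = 349.9 mm².
A_2 = 2157 mm².
Equal strain + equilibrium ⇒ each member carries load in proportion to AE: A₁E₁ = 15500000 N, A₂E₂ = 422700000 N, ΣAE = 438200000 N.
δ = PL/ΣAE = -406000·908/438200000 = -0.8413 mm.

-0.841 mm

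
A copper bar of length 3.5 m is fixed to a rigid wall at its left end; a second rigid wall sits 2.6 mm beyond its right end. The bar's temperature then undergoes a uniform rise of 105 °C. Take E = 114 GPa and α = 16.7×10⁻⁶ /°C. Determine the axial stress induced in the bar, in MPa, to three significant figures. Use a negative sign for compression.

-115 MPa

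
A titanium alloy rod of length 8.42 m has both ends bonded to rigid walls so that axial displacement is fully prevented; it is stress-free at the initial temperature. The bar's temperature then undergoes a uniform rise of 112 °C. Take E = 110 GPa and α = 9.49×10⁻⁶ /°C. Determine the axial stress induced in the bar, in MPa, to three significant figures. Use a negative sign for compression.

-117 MPa

Free thermal expansion αLΔT = 9.49e-6 · 8420 · 112 = 8.949 mm.
The walls impose strain ε = −(8.949)/8420 = -1.0629e-03; σ = Eε = 110000 · -1.0629e-03 = -116.9 MPa.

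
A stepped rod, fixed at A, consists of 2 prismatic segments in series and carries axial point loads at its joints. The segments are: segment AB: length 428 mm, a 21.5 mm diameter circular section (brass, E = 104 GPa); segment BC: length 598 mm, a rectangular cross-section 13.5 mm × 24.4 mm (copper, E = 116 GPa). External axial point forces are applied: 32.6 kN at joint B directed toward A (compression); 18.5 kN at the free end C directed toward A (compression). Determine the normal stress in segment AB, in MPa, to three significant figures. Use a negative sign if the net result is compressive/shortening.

-141 MPa

Internal axial forces (sectioning from the free end, tension +): N_BC = -18.5 kN, N_AB = -51.1 kN.
A_AB = 363.1 mm².
σ_AB = N_AB/A_AB = -51100/363.1 = -140.8 MPa.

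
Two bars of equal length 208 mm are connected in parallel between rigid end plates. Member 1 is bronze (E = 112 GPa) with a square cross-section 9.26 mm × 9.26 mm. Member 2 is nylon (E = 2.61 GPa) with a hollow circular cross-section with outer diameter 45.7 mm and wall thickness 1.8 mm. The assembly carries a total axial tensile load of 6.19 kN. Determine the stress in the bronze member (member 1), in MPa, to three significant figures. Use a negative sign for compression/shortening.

67.6 MPa

A_1 = 85.75 mm².
A_2 = 248.2 mm².
Equal strain + equilibrium ⇒ each member carries load in proportion to AE: A₁E₁ = 9604000 N, A₂E₂ = 647900 N, ΣAE = 10250000 N.
σ₁ = P·E₁/ΣAE = 6190·112000/10250000 = 67.63 MPa.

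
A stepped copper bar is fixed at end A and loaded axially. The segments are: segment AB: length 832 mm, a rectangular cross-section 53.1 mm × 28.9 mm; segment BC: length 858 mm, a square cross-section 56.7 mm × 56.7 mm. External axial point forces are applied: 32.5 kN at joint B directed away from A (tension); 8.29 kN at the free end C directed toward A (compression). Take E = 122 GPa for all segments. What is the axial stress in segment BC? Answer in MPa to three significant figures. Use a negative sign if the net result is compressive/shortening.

-2.58 MPa

Internal axial forces (sectioning from the free end, tension +): N_BC = -8.29 kN, N_AB = 24.21 kN.
A_BC = 3215 mm².
σ_BC = N_BC/A_BC = -8290/3215 = -2.579 MPa.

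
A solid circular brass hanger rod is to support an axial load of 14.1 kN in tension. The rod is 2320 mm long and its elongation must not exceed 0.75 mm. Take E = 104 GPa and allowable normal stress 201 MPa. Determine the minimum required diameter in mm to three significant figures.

23.1 mm

Required area A ≥ P/σ_allow = 14100/201 = 70.15 mm².
For a solid circular section, d ≥ √(4A/π) = 9.451 mm.
Elongation limit: A ≥ PL/(Eδ_allow) = 14100·2320/(104000·0.75) = 419.4 mm² ⇒ d ≥ 23.11 mm.
The elongation limit governs.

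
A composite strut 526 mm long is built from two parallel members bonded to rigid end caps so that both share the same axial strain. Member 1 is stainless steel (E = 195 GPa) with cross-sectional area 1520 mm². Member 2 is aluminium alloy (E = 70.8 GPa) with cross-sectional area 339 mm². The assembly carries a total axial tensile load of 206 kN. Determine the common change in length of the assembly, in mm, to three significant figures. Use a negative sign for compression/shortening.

Equal strain + equilibrium ⇒ each member carries load in proportion to AE: A₁E₁ = 296400000 N, A₂E₂ = 24000000 N, ΣAE = 320400000 N.
δ = PL/ΣAE = 206000·526/320400000 = 0.3382 mm.

0.338 mm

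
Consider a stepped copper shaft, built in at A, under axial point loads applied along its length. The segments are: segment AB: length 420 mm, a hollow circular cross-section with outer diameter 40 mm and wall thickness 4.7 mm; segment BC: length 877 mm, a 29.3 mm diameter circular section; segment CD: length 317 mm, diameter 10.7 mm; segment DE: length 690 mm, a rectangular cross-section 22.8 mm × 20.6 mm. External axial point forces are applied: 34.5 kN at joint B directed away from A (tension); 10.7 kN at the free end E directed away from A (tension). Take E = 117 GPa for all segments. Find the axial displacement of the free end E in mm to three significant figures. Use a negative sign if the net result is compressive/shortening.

0.887 mm

Internal axial forces (sectioning from the free end, tension +): N_DE = 10.7 kN, N_CD = 10.7 kN, N_BC = 10.7 kN, N_AB = 45.2 kN.
A_AB = 521.2 mm².
A_BC = 674.3 mm².
A_CD = 89.92 mm².
A_DE = 469.7 mm².
δ_AB = 45200·420/(521.2·117000) = 0.3113 mm
δ_BC = 10700·877/(674.3·117000) = 0.119 mm
δ_CD = 10700·317/(89.92·117000) = 0.3224 mm
δ_DE = 10700·690/(469.7·117000) = 0.1344 mm
δ = Σδ_i = 0.887 mm.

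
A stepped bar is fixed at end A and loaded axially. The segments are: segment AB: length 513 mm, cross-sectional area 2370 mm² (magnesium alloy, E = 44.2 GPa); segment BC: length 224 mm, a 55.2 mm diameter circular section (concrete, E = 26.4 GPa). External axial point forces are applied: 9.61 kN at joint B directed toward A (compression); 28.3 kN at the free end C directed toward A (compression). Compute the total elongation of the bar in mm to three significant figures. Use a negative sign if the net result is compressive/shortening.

Internal axial forces (sectioning from the free end, tension +): N_BC = -28.3 kN, N_AB = -37.91 kN.
A_BC = 2393 mm².
δ_AB = -37910·513/(2370·44200) = -0.1857 mm
δ_BC = -28300·224/(2393·26400) = -0.1003 mm
δ = Σδ_i = -0.286 mm.

-0.286 mm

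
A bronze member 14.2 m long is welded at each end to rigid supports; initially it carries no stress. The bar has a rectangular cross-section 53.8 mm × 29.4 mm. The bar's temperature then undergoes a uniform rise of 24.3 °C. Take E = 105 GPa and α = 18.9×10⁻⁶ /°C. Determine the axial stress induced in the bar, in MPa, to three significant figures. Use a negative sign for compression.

Free thermal expansion αLΔT = 18.9e-6 · 14200 · 24.3 = 6.522 mm.
The walls impose strain ε = −(6.522)/14200 = -4.5927e-04; σ = Eε = 105000 · -4.5927e-04 = -48.22 MPa.

-48.2 MPa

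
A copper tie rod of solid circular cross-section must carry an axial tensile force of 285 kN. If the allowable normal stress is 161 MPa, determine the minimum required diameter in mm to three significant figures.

Required area A ≥ P/σ_allow = 285000/161 = 1770 mm².
For a solid circular section, d ≥ √(4A/π) = 47.47 mm.

47.5 mm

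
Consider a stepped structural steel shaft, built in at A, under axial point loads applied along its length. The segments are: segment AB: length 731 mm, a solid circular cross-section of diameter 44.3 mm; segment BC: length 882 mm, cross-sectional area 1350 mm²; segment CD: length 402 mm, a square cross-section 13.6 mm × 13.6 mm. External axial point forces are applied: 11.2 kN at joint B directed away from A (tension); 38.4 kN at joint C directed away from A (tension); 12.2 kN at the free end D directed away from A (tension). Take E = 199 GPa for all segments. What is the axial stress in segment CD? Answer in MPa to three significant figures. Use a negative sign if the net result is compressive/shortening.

Internal axial forces (sectioning from the free end, tension +): N_CD = 12.2 kN, N_BC = 50.6 kN, N_AB = 61.8 kN.
A_CD = 185 mm².
σ_CD = N_CD/A_CD = 12200/185 = 65.96 MPa.

66.0 MPa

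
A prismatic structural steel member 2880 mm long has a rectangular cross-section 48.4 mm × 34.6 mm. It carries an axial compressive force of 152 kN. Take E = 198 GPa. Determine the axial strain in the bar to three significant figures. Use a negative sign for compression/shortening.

A = 1675 mm².
σ = N/A = -90.77 MPa; ε = σ/E = -90.77/198000 = -4.584e-04.

-4.58e-04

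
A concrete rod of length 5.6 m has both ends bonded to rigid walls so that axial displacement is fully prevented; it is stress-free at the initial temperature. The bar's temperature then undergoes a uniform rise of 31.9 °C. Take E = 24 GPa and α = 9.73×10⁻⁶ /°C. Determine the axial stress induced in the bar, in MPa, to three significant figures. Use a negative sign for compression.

-7.45 MPa

Free thermal expansion αLΔT = 9.73e-6 · 5600 · 31.9 = 1.738 mm.
The walls impose strain ε = −(1.738)/5600 = -3.1039e-04; σ = Eε = 24000 · -3.1039e-04 = -7.449 MPa.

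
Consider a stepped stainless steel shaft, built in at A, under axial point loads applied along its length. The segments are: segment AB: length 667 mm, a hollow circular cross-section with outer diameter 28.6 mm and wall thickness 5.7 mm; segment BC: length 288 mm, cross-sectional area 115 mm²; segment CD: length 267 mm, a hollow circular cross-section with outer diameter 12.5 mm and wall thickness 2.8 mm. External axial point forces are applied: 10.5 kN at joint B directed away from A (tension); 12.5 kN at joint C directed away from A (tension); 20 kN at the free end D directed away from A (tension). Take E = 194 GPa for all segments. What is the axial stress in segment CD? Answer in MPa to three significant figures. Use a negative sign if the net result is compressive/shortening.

234 MPa

Internal axial forces (sectioning from the free end, tension +): N_CD = 20 kN, N_BC = 32.5 kN, N_AB = 43 kN.
A_CD = 85.33 mm².
σ_CD = N_CD/A_CD = 20000/85.33 = 234.4 MPa.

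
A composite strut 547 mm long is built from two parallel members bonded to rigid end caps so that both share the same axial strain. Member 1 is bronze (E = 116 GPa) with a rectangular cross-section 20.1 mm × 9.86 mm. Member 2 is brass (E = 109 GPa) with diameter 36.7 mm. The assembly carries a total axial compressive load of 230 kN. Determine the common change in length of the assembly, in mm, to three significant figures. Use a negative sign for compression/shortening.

A_1 = 198.2 mm².
A_2 = 1058 mm².
Equal strain + equilibrium ⇒ each member carries load in proportion to AE: A₁E₁ = 22990000 N, A₂E₂ = 115300000 N, ΣAE = 138300000 N.
δ = PL/ΣAE = -230000·547/138300000 = -0.9097 mm.

-0.910 mm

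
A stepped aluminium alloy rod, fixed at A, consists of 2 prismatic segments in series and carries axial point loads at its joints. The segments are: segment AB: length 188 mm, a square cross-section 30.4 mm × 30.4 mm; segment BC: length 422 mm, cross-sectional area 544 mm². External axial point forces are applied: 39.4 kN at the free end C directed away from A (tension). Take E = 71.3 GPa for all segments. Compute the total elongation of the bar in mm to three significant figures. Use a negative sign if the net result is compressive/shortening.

Internal axial forces (sectioning from the free end, tension +): N_BC = 39.4 kN, N_AB = 39.4 kN.
A_AB = 924.2 mm².
δ_AB = 39400·188/(924.2·71300) = 0.1124 mm
δ_BC = 39400·422/(544·71300) = 0.4287 mm
δ = Σδ_i = 0.5411 mm.

0.541 mm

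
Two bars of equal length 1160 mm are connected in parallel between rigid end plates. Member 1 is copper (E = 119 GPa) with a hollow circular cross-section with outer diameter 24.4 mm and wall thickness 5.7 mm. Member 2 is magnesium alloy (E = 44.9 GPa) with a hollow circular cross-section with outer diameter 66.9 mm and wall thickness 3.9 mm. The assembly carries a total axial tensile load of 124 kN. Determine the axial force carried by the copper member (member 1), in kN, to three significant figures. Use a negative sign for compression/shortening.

66.3 kN

A_1 = 334.9 mm².
A_2 = 771.9 mm².
Equal strain + equilibrium ⇒ each member carries load in proportion to AE: A₁E₁ = 39850000 N, A₂E₂ = 34660000 N, ΣAE = 74510000 N.
F₁ = P·A₁E₁/ΣAE = 124000·39850000/74510000 = 66320 N.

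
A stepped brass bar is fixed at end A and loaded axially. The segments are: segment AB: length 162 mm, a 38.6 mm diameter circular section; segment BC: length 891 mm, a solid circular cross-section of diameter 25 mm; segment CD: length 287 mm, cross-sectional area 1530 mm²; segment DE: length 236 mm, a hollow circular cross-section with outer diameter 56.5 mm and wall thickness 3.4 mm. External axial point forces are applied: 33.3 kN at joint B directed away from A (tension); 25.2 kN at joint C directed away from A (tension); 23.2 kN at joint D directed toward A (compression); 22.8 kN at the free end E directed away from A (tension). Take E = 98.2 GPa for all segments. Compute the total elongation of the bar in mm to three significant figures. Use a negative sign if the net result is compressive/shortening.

0.636 mm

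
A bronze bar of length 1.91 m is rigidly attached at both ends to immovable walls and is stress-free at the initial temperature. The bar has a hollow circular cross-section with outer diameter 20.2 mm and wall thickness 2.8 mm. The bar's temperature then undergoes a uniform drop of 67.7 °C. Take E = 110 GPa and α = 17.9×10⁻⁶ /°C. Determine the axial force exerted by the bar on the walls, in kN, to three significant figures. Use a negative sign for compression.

Free thermal expansion αLΔT = 17.9e-6 · 1910 · -67.7 = -2.315 mm.
The walls impose strain ε = −(-2.315)/1910 = 1.2118e-03; σ = Eε = 110000 · 1.2118e-03 = 133.3 MPa.
Wall reaction R = σ·A = 133.3·153.1 = 20400 N = 20.4 kN.

20.4 kN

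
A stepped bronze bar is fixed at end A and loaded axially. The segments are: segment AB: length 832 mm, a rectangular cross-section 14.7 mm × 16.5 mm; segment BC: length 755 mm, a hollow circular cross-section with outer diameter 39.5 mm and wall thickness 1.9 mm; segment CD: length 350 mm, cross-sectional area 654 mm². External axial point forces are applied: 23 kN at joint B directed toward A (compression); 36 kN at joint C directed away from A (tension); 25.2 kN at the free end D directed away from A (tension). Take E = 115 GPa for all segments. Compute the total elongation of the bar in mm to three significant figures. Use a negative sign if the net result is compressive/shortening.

Internal axial forces (sectioning from the free end, tension +): N_CD = 25.2 kN, N_BC = 61.2 kN, N_AB = 38.2 kN.
A_AB = 242.5 mm².
A_BC = 224.4 mm².
δ_AB = 38200·832/(242.5·115000) = 1.139 mm
δ_BC = 61200·755/(224.4·115000) = 1.79 mm
δ_CD = 25200·350/(654·115000) = 0.1173 mm
δ = Σδ_i = 3.047 mm.

3.05 mm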